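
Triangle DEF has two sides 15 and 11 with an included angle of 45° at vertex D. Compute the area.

Area = (1/2)(15)(11) sin(45°) = (1/2)(15)(11)(sqrt(2)/2) = 165*sqrt(2)/4

165*sqrt(2)/4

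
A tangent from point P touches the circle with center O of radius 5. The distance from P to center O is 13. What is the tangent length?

Let T be the point of tangency. Then OT ⊥ PT (radius ⊥ tangent).
In right triangle OTP: OP² = OT² + PT²
13² = 5² + PT²
PT² = 144, PT = 12

12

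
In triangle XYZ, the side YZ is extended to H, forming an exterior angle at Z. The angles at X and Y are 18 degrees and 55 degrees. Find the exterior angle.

Exterior angle = 18 + 55 = 73 degrees (exterior angle theorem).

73 degrees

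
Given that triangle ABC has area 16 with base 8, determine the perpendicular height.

Area = (1/2) * base * height
height = 2 * Area / base
height = 2 * 16 / 8
height = 32 / 8
height = 4

4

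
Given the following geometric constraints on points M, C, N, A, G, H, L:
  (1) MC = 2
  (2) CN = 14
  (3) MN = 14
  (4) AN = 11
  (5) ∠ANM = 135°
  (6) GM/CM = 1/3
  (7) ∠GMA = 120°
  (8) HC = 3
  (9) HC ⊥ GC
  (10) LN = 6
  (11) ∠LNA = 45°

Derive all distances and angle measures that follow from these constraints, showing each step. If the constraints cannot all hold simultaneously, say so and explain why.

The constraints are consistent.

From the given relations:
  GM = 1/3·CM = 1/3·2 ≈ 0.67

Step 1: From MN = 14, NA = 11, and ∠MNA = 135°, by the law of cosines:
  MA² = MN² + NA² - 2·MN·NA·cos(135°) = 196 + 121 + 217.8 = 534.8
  MA ≈ 23.13

Step 2: From AN = 11, NL = 6, and ∠ANL = 45°, by the law of cosines:
  AL² = AN² + NL² - 2·AN·NL·cos(45°) = 121 + 36 - 93.34 = 63.66
  AL ≈ 7.98

Step 3: From MC = 2, MN = 14, CN = 14, by the inverse law of cosines:
  cos(∠CMN) = (MC² + MN² - CN²) / (2·MC·MN)
  ∠CMN = 85.9°

Step 4: From CM = 2, CN = 14, MN = 14, by the inverse law of cosines:
  cos(∠MCN) = (CM² + CN² - MN²) / (2·CM·CN)
  ∠MCN = 85.9°

Step 5: From NC = 14, NM = 14, CM = 2, by the inverse law of cosines:
  cos(∠CNM) = (NC² + NM² - CM²) / (2·NC·NM)
  ∠CNM = 8.19°

Step 6: From AM = 23.13, MG = 0.67, and ∠AMG = 120°, by the law of cosines:
  AG² = AM² + MG² - 2·AM·MG·cos(120°) = 534.8 + 0.4444 + 15.42 = 550.7
  AG ≈ 23.47

Step 7: From MA = 23.13, MN = 14, AN = 11, by the inverse law of cosines:
  cos(∠AMN) = (MA² + MN² - AN²) / (2·MA·MN)
  ∠AMN = 19.65°

Step 8: From AL = 7.98, AN = 11, LN = 6, by the inverse law of cosines:
  cos(∠LAN) = (AL² + AN² - LN²) / (2·AL·AN)
  ∠LAN = 32.12°

Step 9: From AM = 23.13, AN = 11, MN = 14, by the inverse law of cosines:
  cos(∠MAN) = (AM² + AN² - MN²) / (2·AM·AN)
  ∠MAN = 25.35°

Step 10: From LA = 7.98, LN = 6, AN = 11, by the inverse law of cosines:
  cos(∠ALN) = (LA² + LN² - AN²) / (2·LA·LN)
  ∠ALN = 102.88°

Step 11: From AG = 23.47, AM = 23.13, GM = 0.67, by the inverse law of cosines:
  cos(∠GAM) = (AG² + AM² - GM²) / (2·AG·AM)
  ∠GAM = 1.41°

Step 12: From GA = 23.47, GM = 0.67, AM = 23.13, by the inverse law of cosines:
  cos(∠AGM) = (GA² + GM² - AM²) / (2·GA·GM)
  ∠AGM = 58.59°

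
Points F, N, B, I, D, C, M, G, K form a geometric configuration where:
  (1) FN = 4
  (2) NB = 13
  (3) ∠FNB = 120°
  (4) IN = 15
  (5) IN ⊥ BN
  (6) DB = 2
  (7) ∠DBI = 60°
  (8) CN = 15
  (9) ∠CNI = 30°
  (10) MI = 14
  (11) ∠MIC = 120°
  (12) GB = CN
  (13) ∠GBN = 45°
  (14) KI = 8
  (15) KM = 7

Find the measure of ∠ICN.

Step 1: By the law of cosines on triangle CNI: CI² = 15² + 15² − 2·15·15·cos(30°) = 60.29, so CI ≈ 7.76.
Step 2: By the inverse law of cosines on triangle ICN: cos(∠ICN) = (7.76² + 15² − 15²) / (2·7.76·15) = 60.29/232.94 = 0.2588, so ∠ICN = 75°.

Therefore, the measure of angle ∠ICN = 75°.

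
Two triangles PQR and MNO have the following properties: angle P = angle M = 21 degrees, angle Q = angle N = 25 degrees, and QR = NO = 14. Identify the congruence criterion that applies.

Consider the given information: angle P = angle M = 21 degrees, angle Q = angle N = 25 degrees, and QR = NO = 14
This is not SAS or ASA: SAS requires two sides and the included angle between them. ASA requires two angles and the side between them.
The correct criterion is AAS. Two pairs of corresponding angles and a non-included side are equal (Angle-Angle-Side).

AAS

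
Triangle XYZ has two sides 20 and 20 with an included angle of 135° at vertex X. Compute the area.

When two sides and the included angle are known, the area formula is (1/2)ab sin(C).
The height from one side to the opposite vertex is 20 sin(135°) = 10*sqrt(2).
Area = (1/2) * 20 * 10*sqrt(2) = 100*sqrt(2).

100*sqrt(2)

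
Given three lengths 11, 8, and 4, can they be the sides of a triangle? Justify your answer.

Check all three triangle inequalities:
11 + 8 = 19 > 4 ✓
11 + 4 = 15 > 8 ✓
8 + 4 = 12 > 11 ✓
All conditions hold, so these sides form a valid triangle.

Yes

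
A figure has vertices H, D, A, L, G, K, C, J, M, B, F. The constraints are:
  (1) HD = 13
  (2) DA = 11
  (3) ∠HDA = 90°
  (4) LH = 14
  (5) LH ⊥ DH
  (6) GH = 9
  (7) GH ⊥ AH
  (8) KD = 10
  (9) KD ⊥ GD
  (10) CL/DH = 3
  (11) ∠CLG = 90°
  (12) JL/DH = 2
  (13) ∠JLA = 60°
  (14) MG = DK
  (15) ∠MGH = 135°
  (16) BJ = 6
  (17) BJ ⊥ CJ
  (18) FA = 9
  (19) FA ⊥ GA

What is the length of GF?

Step 1: By the law of cosines on triangle HDA: HA² = 13² + 11² − 2·13·11·cos(90°) = 290, so HA ≈ 17.03.
Step 2: By the law of cosines on triangle GHA: GA² = 9² + 17.03² − 2·9·17.03·cos(90°) = 371, so GA ≈ 19.26.
Step 3: By the law of cosines on triangle GAF: GF² = 19.26² + 9² − 2·19.26·9·cos(90°) = 452, so GF = 2·√113.

Therefore, the length of GF = 2·√113.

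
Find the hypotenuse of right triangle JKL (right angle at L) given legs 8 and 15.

In a right triangle, the square of the hypotenuse equals the sum of the squares of the two legs.
The legs are 8 and 15, so the hypotenuse = sqrt(64 + 225) = sqrt(289) = 17.

17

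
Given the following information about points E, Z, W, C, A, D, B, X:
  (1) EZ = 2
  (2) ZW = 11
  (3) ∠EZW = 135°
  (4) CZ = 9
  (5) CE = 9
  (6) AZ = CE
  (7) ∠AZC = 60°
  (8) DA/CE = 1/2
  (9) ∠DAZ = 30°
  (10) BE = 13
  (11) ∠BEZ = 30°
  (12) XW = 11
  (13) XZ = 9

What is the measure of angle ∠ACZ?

From the given relations: AZ = CE = 9.
Step 1: By the law of cosines on triangle CZA: CA² = 9² + 9² − 2·9·9·cos(60°) = 81, so CA = 9.
Step 2: By the inverse law of cosines on triangle ACZ: cos(∠ACZ) = (9² + 9² − 9²) / (2·9·9) = 81/162 = 0.5, so ∠ACZ = 60°.

Therefore, the measure of angle ∠ACZ = 60°.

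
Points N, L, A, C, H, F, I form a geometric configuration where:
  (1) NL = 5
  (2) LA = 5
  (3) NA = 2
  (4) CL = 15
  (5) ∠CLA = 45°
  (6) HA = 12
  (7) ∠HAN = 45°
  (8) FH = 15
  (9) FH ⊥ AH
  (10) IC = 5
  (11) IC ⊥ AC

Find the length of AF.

Step 1: By the law of cosines on triangle AHF: AF² = 12² + 15² − 2·12·15·cos(90°) = 369, so AF = 3·√41.

Therefore, the length of AF = 3·√41.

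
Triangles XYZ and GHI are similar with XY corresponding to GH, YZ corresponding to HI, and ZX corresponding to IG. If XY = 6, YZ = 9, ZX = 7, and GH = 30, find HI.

k = 30/6 = 5. HI = 5 * 9 = 45.

45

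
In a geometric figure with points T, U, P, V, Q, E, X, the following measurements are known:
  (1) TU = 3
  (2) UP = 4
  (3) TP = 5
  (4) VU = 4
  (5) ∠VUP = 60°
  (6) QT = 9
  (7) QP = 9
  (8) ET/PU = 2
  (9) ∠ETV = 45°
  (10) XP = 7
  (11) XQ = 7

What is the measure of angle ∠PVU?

Step 1: By the law of cosines on triangle VUP: VP² = 4² + 4² − 2·4·4·cos(60°) = 16, so VP = 4.
Step 2: By the inverse law of cosines on triangle PVU: cos(∠PVU) = (4² + 4² − 4²) / (2·4·4) = 16/32 = 0.5, so ∠PVU = 60°.

Therefore, the measure of angle ∠PVU = 60°.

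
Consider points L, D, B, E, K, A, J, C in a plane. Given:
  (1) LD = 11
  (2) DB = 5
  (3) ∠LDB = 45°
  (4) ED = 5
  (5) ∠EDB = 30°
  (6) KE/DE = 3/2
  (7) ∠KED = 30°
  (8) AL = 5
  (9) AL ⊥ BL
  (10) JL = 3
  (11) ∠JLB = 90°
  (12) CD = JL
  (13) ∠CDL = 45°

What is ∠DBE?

Step 1: By the law of cosines on triangle BDE: BE² = 5² + 5² − 2·5·5·cos(30°) = 6.7, so BE ≈ 2.59.
Step 2: By the inverse law of cosines on triangle DBE: cos(∠DBE) = (5² + 2.59² − 5²) / (2·5·2.59) = 6.7/25.88 = 0.2588, so ∠DBE = 75°.

Therefore, the measure of angle ∠DBE = 75°.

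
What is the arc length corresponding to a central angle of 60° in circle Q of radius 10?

Arc length = 2πr × θ/360
= 2π × 10 × 1/6
= 10*pi/3

10*pi/3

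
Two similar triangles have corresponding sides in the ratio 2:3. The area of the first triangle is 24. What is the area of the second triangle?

For similar figures, the area ratio equals the square of the side ratio.
Side ratio (the first triangle to the second triangle) = 2:3, so area ratio = 2^2:3^2 = 4:9.
If the area of the first triangle is 24, then the area of the second triangle = 24 * (9/4) = 54.

54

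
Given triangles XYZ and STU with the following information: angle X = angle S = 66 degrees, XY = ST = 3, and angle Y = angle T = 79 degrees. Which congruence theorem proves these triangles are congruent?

The given information matches ASA: Two pairs of corresponding angles and the included side are equal (Angle-Side-Angle).

ASA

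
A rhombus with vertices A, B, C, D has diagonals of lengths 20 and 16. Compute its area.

The diagonals of a rhombus divide it into four right triangles.
Each triangle has legs 20/ 2 = 10 and 16/2 = 8, so each has area (1/2)*10*8 = 40.
Four such triangles give total area = (d1 * d2) / 2 = 160.

160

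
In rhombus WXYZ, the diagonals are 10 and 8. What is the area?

Area of a rhombus = (d1 * d2) / 2
Area = (10 * 8) / 2
Area = 80 / 2
Area = 40

40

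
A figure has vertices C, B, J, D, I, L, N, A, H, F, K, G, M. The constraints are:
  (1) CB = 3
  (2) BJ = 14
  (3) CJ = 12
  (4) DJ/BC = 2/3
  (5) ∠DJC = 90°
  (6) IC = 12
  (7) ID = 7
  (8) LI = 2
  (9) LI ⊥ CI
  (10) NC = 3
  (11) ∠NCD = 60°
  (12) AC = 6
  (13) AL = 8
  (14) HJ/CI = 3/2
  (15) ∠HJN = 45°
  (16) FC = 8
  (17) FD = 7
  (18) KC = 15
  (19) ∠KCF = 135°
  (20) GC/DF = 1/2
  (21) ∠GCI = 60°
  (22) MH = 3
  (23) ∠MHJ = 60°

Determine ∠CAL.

Step 1: By the law of cosines on triangle CIL: CL² = 12² + 2² − 2·12·2·cos(90°) = 148, so CL = 2·√37.
Step 2: By the inverse law of cosines on triangle CAL: cos(∠CAL) = (6² + 8² − (2·√37)²) / (2·6·8) = -48/96 = -0.5, so ∠CAL = 120°.

Therefore, the measure of angle ∠CAL = 120°.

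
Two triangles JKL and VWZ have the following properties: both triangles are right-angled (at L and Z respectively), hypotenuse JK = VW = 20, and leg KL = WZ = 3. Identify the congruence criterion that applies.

The given information matches HL: The hypotenuse and one leg of two right triangles are equal (Hypotenuse-Leg).

HL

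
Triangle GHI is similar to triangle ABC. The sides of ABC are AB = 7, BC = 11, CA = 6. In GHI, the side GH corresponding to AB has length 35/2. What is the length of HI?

Similar triangles have proportional sides. Setting up the proportion:
GH / AB = HI / BC
35/2 / 7 = HI / 11
HI = 11 * 35/2 / 7 = 55/2.

55/2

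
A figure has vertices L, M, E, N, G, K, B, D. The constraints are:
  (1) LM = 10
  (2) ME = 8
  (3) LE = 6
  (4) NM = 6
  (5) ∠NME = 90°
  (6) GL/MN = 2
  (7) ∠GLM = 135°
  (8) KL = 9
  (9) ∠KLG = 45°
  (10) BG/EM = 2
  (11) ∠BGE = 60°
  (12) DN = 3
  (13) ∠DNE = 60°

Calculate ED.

Step 1: By the law of cosines on triangle EMN: EN² = 8² + 6² − 2·8·6·cos(90°) = 100, so EN = 10.
Step 2: By the law of cosines on triangle END: ED² = 10² + 3² − 2·10·3·cos(60°) = 79, so ED = √79.

Therefore, the length of ED = √79.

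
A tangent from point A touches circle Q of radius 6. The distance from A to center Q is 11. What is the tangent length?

The tangent, radius, and line from the external point to the center form a right triangle.
The right angle is where the tangent meets the radius.
By the Pythagorean theorem: tangent² + 6² = 11²
tangent² = 121 - 36 = 85
tangent = sqrt(85)

sqrt(85)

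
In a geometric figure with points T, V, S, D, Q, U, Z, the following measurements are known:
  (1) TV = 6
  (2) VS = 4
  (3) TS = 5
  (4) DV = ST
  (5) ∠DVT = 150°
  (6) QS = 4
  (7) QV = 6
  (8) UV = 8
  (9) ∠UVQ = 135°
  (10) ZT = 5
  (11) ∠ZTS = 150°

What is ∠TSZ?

Step 1: By the law of cosines on triangle STZ: SZ² = 5² + 5² − 2·5·5·cos(150°) = 93.3, so SZ ≈ 9.66.
Step 2: By the inverse law of cosines on triangle TSZ: cos(∠TSZ) = (5² + 9.66² − 5²) / (2·5·9.66) = 93.3/96.59 = 0.9659, so ∠TSZ = 15°.

Therefore, the measure of angle ∠TSZ = 15°.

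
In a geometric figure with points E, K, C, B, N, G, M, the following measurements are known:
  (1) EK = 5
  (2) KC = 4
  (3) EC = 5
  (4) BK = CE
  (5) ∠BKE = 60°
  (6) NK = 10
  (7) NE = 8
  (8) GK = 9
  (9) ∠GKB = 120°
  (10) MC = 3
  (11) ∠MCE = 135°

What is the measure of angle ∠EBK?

From the given relations: BK = CE = 5.
Step 1: By the law of cosines on triangle BKE: BE² = 5² + 5² − 2·5·5·cos(60°) = 25, so BE = 5.
Step 2: By the inverse law of cosines on triangle EBK: cos(∠EBK) = (5² + 5² − 5²) / (2·5·5) = 25/50 = 0.5, so ∠EBK = 60°.

Therefore, the measure of angle ∠EBK = 60°.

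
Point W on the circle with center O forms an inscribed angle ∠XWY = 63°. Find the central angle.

Central angle = 2 × 63° = 126° (inscribed angle theorem).

126°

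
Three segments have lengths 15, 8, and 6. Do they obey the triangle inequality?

The longest side is 15. The other two sides sum to 6 + 8 = 14.
Since 14 ≤ 15, the two shorter sides cannot reach around to close the triangle.

No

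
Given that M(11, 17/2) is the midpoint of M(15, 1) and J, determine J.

Using the midpoint formula: M = ((x1 + x2)/2, (y1 + y2)/2)
We know M = (11, 17/2) and M = (15, 1)
For x: 11 = (15 + x2)/2, so x2 = 2*11 - 15 = 7
For y: 17/2 = (1 + y2)/2, so y2 = 2*17/2 - 1 = 16
J = (7, 16)

(7, 16)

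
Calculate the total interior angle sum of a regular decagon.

The sum of interior angles of an n-sided polygon is (n - 2) * 180.
For n = 10: (10 - 2) * 180 = 8 * 180 = 1440 degrees.

1440 degrees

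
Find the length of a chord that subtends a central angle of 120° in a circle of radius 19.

Chord length = 2r sin(θ/2)
= 2 × 19 × sin(120°/2)
= 2 × 19 × sin(60°)
= 19*sqrt(3)

19*sqrt(3)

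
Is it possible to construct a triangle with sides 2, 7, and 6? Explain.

Check all three triangle inequalities:
2 + 7 = 9 > 6 ✓
2 + 6 = 8 > 7 ✓
7 + 6 = 13 > 2 ✓
All conditions hold, so these sides form a valid triangle.

Yes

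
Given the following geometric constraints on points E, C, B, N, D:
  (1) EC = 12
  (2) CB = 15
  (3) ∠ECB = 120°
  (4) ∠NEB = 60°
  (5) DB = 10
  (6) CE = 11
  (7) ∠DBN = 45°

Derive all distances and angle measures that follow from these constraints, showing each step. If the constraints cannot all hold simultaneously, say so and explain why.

These constraints are not satisfiable: (1) EC = 12 and (6) CE = 11 assign two different lengths to the same segment. No planar figure meets all of them, so nothing further can be derived.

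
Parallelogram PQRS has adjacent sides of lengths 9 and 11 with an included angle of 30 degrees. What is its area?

Area = a * b * sin(theta)
Area = 9 * 11 * sin(30 degrees)
Area = 99 * 1/2
Area = 99/2

99/2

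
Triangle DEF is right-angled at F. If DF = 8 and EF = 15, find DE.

DE = sqrt(8^2 + 15^2) = sqrt(289) = 17

17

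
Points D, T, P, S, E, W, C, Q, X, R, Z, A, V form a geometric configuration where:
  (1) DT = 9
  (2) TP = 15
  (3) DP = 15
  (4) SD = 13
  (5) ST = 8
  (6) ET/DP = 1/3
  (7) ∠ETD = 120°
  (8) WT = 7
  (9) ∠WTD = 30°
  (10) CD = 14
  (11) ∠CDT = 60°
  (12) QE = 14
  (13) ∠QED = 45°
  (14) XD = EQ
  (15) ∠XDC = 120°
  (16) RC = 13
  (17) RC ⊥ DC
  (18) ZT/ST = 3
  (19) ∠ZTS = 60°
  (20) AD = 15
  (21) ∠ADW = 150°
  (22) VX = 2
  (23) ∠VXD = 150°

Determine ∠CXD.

From the given relations: XD = EQ = 14.
Step 1: By the law of cosines on triangle XDC: XC² = 14² + 14² − 2·14·14·cos(120°) = 588, so XC = 14·√3.
Step 2: By the inverse law of cosines on triangle CXD: cos(∠CXD) = ((14·√3)² + 14² − 14²) / (2·14·√3·14) = 588/678.96 = 0.866, so ∠CXD = 30°.

Therefore, the measure of angle ∠CXD = 30°.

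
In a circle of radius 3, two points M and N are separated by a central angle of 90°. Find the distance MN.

Drop a perpendicular from the center to the chord, bisecting both the chord and the central angle.
Each half-chord = r sin(θ/2) = 3 sin(45°).
The full chord = 2 × 3 × sin(45°) = 3*sqrt(2).

3*sqrt(2)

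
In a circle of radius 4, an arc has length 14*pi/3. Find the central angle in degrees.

Arc length L = 2πr × θ/360, so θ = 360L / (2πr).
θ = 360 × 14*pi/3 / (2π × 4)
θ = 210°
θ = 210°

210°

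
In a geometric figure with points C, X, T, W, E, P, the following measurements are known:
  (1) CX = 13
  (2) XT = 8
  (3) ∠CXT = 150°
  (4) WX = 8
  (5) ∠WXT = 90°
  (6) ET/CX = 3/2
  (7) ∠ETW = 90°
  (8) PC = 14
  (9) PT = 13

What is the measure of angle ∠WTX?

Step 1: By the law of cosines on triangle TXW: TW² = 8² + 8² − 2·8·8·cos(90°) = 128, so TW = 8·√2.
Step 2: By the inverse law of cosines on triangle WTX: cos(∠WTX) = ((8·√2)² + 8² − 8²) / (2·8·√2·8) = 128/181.02 = 0.7071, so ∠WTX = 45°.

Therefore, the measure of angle ∠WTX = 45°.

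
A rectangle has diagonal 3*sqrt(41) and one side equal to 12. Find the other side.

b = sqrt(d^2 - a^2) = sqrt(369 - 144) = sqrt(225) = 15

15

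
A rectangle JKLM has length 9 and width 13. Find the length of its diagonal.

Using the Pythagorean theorem:
d² = 9² + 13² = 81 + 169 = 250
d = sqrt(250) = 5*sqrt(10)

5*sqrt(10)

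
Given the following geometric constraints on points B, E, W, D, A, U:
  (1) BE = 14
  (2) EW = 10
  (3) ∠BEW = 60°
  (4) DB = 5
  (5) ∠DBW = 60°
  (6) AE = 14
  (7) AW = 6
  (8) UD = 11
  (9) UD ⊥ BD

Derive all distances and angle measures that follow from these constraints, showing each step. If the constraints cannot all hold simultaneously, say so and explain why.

The constraints are consistent.

Step 1: From BE = 14, EW = 10, and ∠BEW = 60°, by the law of cosines:
  BW² = BE² + EW² - 2·BE·EW·cos(60°) = 196 + 100 - 140 = 156
  BW = 2·√39

Step 2: From BD = 5, DU = 11, and ∠BDU = 90°, by the law of cosines:
  BU² = BD² + DU² - 2·BD·DU·cos(90°) = 25 + 121 - 0 = 146
  BU = √146

Step 3: From EA = 14, EW = 10, AW = 6, by the inverse law of cosines:
  cos(∠AEW) = (EA² + EW² - AW²) / (2·EA·EW)
  ∠AEW = 21.79°

Step 4: From WA = 6, WE = 10, AE = 14, by the inverse law of cosines:
  cos(∠AWE) = (WA² + WE² - AE²) / (2·WA·WE)
  ∠AWE = 120°

Step 5: From AE = 14, AW = 6, EW = 10, by the inverse law of cosines:
  cos(∠EAW) = (AE² + AW² - EW²) / (2·AE·AW)
  ∠EAW = 38.21°

Step 6: From WB = 2·√39, BD = 5, and ∠WBD = 60°, by the law of cosines:
  WD² = WB² + BD² - 2·WB·BD·cos(60°) = 156 + 25 - 62.45 = 118.6
  WD ≈ 10.89

Step 7: From BD = 5, BU = √146, DU = 11, by the inverse law of cosines:
  cos(∠DBU) = (BD² + BU² - DU²) / (2·BD·BU)
  ∠DBU = 65.56°

Step 8: From BE = 14, BW = 2·√39, EW = 10, by the inverse law of cosines:
  cos(∠EBW) = (BE² + BW² - EW²) / (2·BE·BW)
  ∠EBW = 43.9°

Step 9: From WB = 2·√39, WE = 10, BE = 14, by the inverse law of cosines:
  cos(∠BWE) = (WB² + WE² - BE²) / (2·WB·WE)
  ∠BWE = 76.1°

Step 10: From UB = √146, UD = 11, BD = 5, by the inverse law of cosines:
  cos(∠BUD) = (UB² + UD² - BD²) / (2·UB·UD)
  ∠BUD = 24.44°

Step 11: From WB = 2·√39, WD = 10.89, BD = 5, by the inverse law of cosines:
  cos(∠BWD) = (WB² + WD² - BD²) / (2·WB·WD)
  ∠BWD = 23.43°

Step 12: From DB = 5, DW = 10.89, BW = 2·√39, by the inverse law of cosines:
  cos(∠BDW) = (DB² + DW² - BW²) / (2·DB·DW)
  ∠BDW = 96.57°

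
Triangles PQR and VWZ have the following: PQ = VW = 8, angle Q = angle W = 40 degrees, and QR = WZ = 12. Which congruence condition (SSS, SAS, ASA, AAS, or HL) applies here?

The given information matches SAS: Two pairs of corresponding sides and the included angle are equal (Side-Angle-Side).

SAS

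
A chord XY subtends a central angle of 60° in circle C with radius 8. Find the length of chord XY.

Chord length = 2r sin(θ/2)
= 2 × 8 × sin(60°/2)
= 2 × 8 × sin(30°)
= 8

8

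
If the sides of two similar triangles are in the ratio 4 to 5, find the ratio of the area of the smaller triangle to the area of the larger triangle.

Area scales with the square of linear dimensions. If every length is multiplied by 4/5, then the area is multiplied by (4/5)^2 = 16/25.
The area ratio is 16:25.

16:25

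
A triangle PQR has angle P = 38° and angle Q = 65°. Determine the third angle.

Let angle R = x. Then 38 + 65 + x = 180.
x = 180 - 103 = 77 degrees.

77 degrees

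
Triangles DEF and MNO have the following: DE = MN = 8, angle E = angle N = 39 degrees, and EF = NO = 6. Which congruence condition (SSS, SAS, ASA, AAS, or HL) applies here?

Consider the given information: DE = MN = 8, angle E = angle N = 39 degrees, and EF = NO = 6
This is not ASA or HL: ASA requires two angles and the side between them. HL only applies to right triangles with matching hypotenuse and leg.
The correct criterion is SAS. Two pairs of corresponding sides and the included angle are equal (Side-Angle-Side).

SAS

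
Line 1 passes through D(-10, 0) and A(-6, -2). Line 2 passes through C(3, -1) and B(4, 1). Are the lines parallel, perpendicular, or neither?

Slope of line 1: m1 = (-2 - 0)/(-6 - -10) = -2/4 = -1/2
Slope of line 2: m2 = (1 - -1)/(4 - 3) = 2/1 = 2
m1 * m2 = -1, so perpendicular.

Perpendicular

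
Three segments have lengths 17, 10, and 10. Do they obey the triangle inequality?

For three segments to close into a triangle, no single side can be as long as the other two combined.
The longest side is 17, and 10 + 10 = 20 > 17.
A triangle can be formed.

Yes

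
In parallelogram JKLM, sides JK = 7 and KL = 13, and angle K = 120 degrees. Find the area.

Area = 7 * 13 * sin(120°) = 91 * sqrt(3)/2 = 91*sqrt(3)/2

91*sqrt(3)/2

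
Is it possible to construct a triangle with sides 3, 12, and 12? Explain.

Yes.
The triangle inequality requires that the sum of any two sides exceeds the third.
Here 3 + 12 = 15 > 12, so the condition is met.

Yes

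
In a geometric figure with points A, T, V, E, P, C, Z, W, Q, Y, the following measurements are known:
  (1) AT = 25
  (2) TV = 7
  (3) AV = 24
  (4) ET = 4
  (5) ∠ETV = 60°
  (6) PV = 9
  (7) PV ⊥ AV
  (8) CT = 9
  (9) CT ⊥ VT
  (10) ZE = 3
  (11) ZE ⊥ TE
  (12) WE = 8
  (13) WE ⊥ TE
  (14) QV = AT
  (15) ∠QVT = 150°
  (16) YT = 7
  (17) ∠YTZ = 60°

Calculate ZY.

Step 1: By the law of cosines on triangle ZET: ZT² = 3² + 4² − 2·3·4·cos(90°) = 25, so ZT = 5.
Step 2: By the law of cosines on triangle ZTY: ZY² = 5² + 7² − 2·5·7·cos(60°) = 39, so ZY = √39.

Therefore, the length of ZY = √39.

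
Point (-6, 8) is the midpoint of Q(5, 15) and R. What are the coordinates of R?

Using the midpoint formula: M = ((x1 + x2)/2, (y1 + y2)/2)
We know M = (-6, 8) and Q = (5, 15)
For x: -6 = (5 + x2)/2, so x2 = 2*-6 - 5 = -17
For y: 8 = (15 + y2)/2, so y2 = 2*8 - 15 = 1
R = (-17, 1)

(-17, 1)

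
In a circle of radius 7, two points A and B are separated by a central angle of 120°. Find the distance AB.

Chord = 2(7) sin(60°) = 7*sqrt(3)

7*sqrt(3)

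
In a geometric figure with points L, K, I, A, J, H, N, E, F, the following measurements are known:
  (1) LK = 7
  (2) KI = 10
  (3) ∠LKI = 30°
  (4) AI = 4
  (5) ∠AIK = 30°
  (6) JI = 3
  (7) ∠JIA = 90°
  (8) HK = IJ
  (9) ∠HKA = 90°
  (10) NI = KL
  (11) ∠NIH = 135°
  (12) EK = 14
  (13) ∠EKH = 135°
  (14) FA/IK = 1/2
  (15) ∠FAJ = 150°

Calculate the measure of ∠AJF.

From the given relations: FA = 1/2·IK = 1/2·10 = 5.
Step 1: By the law of cosines on triangle JIA: JA² = 3² + 4² − 2·3·4·cos(90°) = 25, so JA = 5.
Step 2: By the law of cosines on triangle JAF: JF² = 5² + 5² − 2·5·5·cos(150°) = 93.3, so JF ≈ 9.66.
Step 3: By the inverse law of cosines on triangle AJF: cos(∠AJF) = (5² + 9.66² − 5²) / (2·5·9.66) = 93.3/96.59 = 0.9659, so ∠AJF = 15°.

Therefore, the measure of angle ∠AJF = 15°.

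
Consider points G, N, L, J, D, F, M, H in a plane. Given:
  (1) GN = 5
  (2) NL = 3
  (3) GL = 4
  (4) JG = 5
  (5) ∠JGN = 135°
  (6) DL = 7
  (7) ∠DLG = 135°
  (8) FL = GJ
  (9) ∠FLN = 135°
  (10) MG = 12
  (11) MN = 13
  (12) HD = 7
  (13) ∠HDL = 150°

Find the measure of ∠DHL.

Step 1: By the law of cosines on triangle HDL: HL² = 7² + 7² − 2·7·7·cos(150°) = 182.87, so HL ≈ 13.52.
Step 2: By the inverse law of cosines on triangle DHL: cos(∠DHL) = (7² + 13.52² − 7²) / (2·7·13.52) = 182.87/189.32 = 0.9659, so ∠DHL = 15°.

Therefore, the measure of angle ∠DHL = 15°.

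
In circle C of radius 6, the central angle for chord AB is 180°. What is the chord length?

Drop a perpendicular from the center to the chord, bisecting both the chord and the central angle.
Each half-chord = r sin(θ/2) = 6 sin(90°).
The full chord = 2 × 6 × sin(90°) = 12.

12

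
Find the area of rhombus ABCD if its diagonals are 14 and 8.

Area = (14 * 8) / 2 = 112 / 2 = 56

56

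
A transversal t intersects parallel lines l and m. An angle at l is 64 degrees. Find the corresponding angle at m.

Corresponding angles formed by parallel lines and a transversal are equal.
The given angle is 64 degrees.
The corresponding angle = 64 degrees.

64 degrees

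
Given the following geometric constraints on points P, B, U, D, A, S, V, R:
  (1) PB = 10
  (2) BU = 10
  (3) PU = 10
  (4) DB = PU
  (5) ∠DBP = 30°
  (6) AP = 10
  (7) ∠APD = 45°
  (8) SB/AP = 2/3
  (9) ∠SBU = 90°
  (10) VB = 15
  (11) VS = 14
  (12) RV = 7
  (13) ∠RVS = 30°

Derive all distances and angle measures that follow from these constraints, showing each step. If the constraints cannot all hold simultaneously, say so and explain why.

The constraints are consistent.

From the given relations:
  DB = PU = 10
  SB = 2/3·AP = 2/3·10 ≈ 6.67

Step 1: From PB = 10, BD = 10, and ∠PBD = 30°, by the law of cosines:
  PD² = PB² + BD² - 2·PB·BD·cos(30°) = 100 + 100 - 173.2 = 26.79
  PD ≈ 5.18

Step 2: From UB = 10, BS = 6.67, and ∠UBS = 90°, by the law of cosines:
  US² = UB² + BS² - 2·UB·BS·cos(90°) = 100 + 44.44 - 0 = 144.4
  US ≈ 12.02

Step 3: From SV = 14, VR = 7, and ∠SVR = 30°, by the law of cosines:
  SR² = SV² + VR² - 2·SV·VR·cos(30°) = 196 + 49 - 169.7 = 75.26
  SR ≈ 8.68

Step 4: From PB = 10, PU = 10, BU = 10, by the inverse law of cosines:
  cos(∠BPU) = (PB² + PU² - BU²) / (2·PB·PU)
  ∠BPU = 60°

Step 5: From BP = 10, BU = 10, PU = 10, by the inverse law of cosines:
  cos(∠PBU) = (BP² + BU² - PU²) / (2·BP·BU)
  ∠PBU = 60°

Step 6: From BS = 6.67, BV = 15, SV = 14, by the inverse law of cosines:
  cos(∠SBV) = (BS² + BV² - SV²) / (2·BS·BV)
  ∠SBV = 68.46°

Step 7: From UB = 10, UP = 10, BP = 10, by the inverse law of cosines:
  cos(∠BUP) = (UB² + UP² - BP²) / (2·UB·UP)
  ∠BUP = 60°

Step 8: From SB = 6.67, SV = 14, BV = 15, by the inverse law of cosines:
  cos(∠BSV) = (SB² + SV² - BV²) / (2·SB·SV)
  ∠BSV = 85.25°

Step 9: From VB = 15, VS = 14, BS = 6.67, by the inverse law of cosines:
  cos(∠BVS) = (VB² + VS² - BS²) / (2·VB·VS)
  ∠BVS = 26.29°

Step 10: From DP = 5.18, PA = 10, and ∠DPA = 45°, by the law of cosines:
  DA² = DP² + PA² - 2·DP·PA·cos(45°) = 26.79 + 100 - 73.21 = 53.59
  DA ≈ 7.32

Step 11: From PB = 10, PD = 5.18, BD = 10, by the inverse law of cosines:
  cos(∠BPD) = (PB² + PD² - BD²) / (2·PB·PD)
  ∠BPD = 75°

Step 12: From UB = 10, US = 12.02, BS = 6.67, by the inverse law of cosines:
  cos(∠BUS) = (UB² + US² - BS²) / (2·UB·US)
  ∠BUS = 33.69°

Step 13: From DB = 10, DP = 5.18, BP = 10, by the inverse law of cosines:
  cos(∠BDP) = (DB² + DP² - BP²) / (2·DB·DP)
  ∠BDP = 75°

Step 14: From SB = 6.67, SU = 12.02, BU = 10, by the inverse law of cosines:
  cos(∠BSU) = (SB² + SU² - BU²) / (2·SB·SU)
  ∠BSU = 56.31°

Step 15: From SR = 8.68, SV = 14, RV = 7, by the inverse law of cosines:
  cos(∠RSV) = (SR² + SV² - RV²) / (2·SR·SV)
  ∠RSV = 23.79°

Step 16: From RS = 8.68, RV = 7, SV = 14, by the inverse law of cosines:
  cos(∠SRV) = (RS² + RV² - SV²) / (2·RS·RV)
  ∠SRV = 126.21°

Step 17: From DA = 7.32, DP = 5.18, AP = 10, by the inverse law of cosines:
  cos(∠ADP) = (DA² + DP² - AP²) / (2·DA·DP)
  ∠ADP = 105°

Step 18: From AD = 7.32, AP = 10, DP = 5.18, by the inverse law of cosines:
  cos(∠DAP) = (AD² + AP² - DP²) / (2·AD·AP)
  ∠DAP = 30°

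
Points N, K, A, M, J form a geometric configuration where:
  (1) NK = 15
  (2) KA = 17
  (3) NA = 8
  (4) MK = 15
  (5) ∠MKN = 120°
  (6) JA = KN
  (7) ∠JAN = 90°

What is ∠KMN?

Step 1: By the law of cosines on triangle MKN: MN² = 15² + 15² − 2·15·15·cos(120°) = 675, so MN = 15·√3.
Step 2: By the inverse law of cosines on triangle KMN: cos(∠KMN) = (15² + (15·√3)² − 15²) / (2·15·15·√3) = 675/779.42 = 0.866, so ∠KMN = 30°.

Therefore, the measure of angle ∠KMN = 30°.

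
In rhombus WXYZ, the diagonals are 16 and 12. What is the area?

Area of a rhombus = (d1 * d2) / 2
Area = (16 * 12) / 2
Area = 192 / 2
Area = 96

96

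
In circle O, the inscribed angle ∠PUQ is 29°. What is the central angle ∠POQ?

By the inscribed angle theorem, the central angle is twice the inscribed angle.
Central angle = 2 × 29° = 58°

58°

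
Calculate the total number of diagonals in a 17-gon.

Total line segments between 17 vertices = C(17,2) = 136.
Subtract the 17 sides: 136 - 17 = 119 diagonals.

119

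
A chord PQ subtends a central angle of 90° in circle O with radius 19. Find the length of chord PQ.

Chord = 2(19) sin(45°) = 19*sqrt(2)

19*sqrt(2)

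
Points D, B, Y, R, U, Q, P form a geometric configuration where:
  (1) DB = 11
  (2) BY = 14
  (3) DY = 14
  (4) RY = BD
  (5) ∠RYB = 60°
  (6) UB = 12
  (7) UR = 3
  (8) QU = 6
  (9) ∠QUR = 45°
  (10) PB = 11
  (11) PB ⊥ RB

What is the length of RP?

From the given relations: RY = BD = 11.
Step 1: By the law of cosines on triangle BYR: BR² = 14² + 11² − 2·14·11·cos(60°) = 163, so BR = √163.
Step 2: By the law of cosines on triangle RBP: RP² = √163² + 11² − 2·√163·11·cos(90°) = 284, so RP = 2·√71.

Therefore, the length of RP = 2·√71.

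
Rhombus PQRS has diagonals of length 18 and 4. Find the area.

The diagonals of a rhombus divide it into four right triangles.
Each triangle has legs 18/ 2 = 9 and 4/2 = 2, so each has area (1/2)*9*2 = 9.
Four such triangles give total area = (d1 * d2) / 2 = 36.

36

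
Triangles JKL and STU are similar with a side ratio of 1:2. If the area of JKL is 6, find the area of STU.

The ratio of areas of similar triangles = (side ratio)^2.
Side ratio = 1:2, so area ratio = 1:4.
Area of STU / Area of JKL = 4/1
Area of STU = 6 * 4/1 = 24

24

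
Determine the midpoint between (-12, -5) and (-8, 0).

The midpoint is the average of the coordinates:
x: (-12 + -8)/2 = -10
y: (-5 + 0)/2 = -5/2
Midpoint = (-10, -5/2)

(-10, -5/2)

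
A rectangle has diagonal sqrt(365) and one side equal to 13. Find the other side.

Using the Pythagorean theorem: d^2 = a^2 + b^2
b^2 = d^2 - a^2
b^2 = 365 - 169
b^2 = 196
b = sqrt(196) = 14

14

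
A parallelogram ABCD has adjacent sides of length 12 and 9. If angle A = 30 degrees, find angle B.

In a parallelogram, consecutive angles are supplementary (sum to 180°).
angle B = 180 - angle A
angle B = 180 - 30
angle B = 150 degrees

150 degrees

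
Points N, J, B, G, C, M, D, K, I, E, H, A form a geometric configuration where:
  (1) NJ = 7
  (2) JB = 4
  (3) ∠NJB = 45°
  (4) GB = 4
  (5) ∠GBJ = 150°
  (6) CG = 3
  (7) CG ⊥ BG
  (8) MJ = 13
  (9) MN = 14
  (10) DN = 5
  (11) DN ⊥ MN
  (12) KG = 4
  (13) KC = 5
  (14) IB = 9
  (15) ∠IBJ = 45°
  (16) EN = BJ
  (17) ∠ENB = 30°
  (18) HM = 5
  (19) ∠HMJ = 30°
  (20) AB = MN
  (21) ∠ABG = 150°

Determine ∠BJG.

Step 1: By the law of cosines on triangle JBG: JG² = 4² + 4² − 2·4·4·cos(150°) = 59.71, so JG ≈ 7.73.
Step 2: By the inverse law of cosines on triangle BJG: cos(∠BJG) = (4² + 7.73² − 4²) / (2·4·7.73) = 59.71/61.82 = 0.9659, so ∠BJG = 15°.

Therefore, the measure of angle ∠BJG = 15°.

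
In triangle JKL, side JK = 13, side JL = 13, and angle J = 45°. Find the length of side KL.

Law of cosines: KL^2 = 13^2 + 13^2 - 2(13)(13)cos(45°) = 338 - 169*sqrt(2), so KL = 13*sqrt(2 - sqrt(2)).

13*sqrt(2 - sqrt(2))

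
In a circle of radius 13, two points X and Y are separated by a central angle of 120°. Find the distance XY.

Drop a perpendicular from the center to the chord, bisecting both the chord and the central angle.
Each half-chord = r sin(θ/2) = 13 sin(60°).
The full chord = 2 × 13 × sin(60°) = 13*sqrt(3).

13*sqrt(3)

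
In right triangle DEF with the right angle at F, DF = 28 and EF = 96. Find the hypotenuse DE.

By the Pythagorean theorem: DE^2 = DF^2 + EF^2
DE^2 = 28^2 + 96^2 = 784 + 9216 = 10000
DE = sqrt(10000) = 100

100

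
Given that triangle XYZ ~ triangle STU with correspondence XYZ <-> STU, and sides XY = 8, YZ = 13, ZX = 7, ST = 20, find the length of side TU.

Since the triangles are similar, the ratio of corresponding sides is constant.
Scale factor k = ST / XY = 20 / 8 = 5/2
TU = k * YZ = 5/2 * 13 = 65/2

65/2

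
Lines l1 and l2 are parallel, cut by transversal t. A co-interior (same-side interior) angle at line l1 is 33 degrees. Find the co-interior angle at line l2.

Co-interior angles (same-side interior) formed by parallel lines and a transversal are supplementary (sum to 180 degrees).
The given angle is 33 degrees.
The co-interior angle = 180 - 33 = 147 degrees.

147 degrees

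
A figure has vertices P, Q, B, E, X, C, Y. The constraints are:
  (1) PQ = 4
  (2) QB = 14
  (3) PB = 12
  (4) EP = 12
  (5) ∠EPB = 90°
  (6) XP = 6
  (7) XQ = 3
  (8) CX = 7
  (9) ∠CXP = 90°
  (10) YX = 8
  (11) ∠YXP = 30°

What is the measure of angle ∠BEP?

Step 1: By the law of cosines on triangle EPB: EB² = 12² + 12² − 2·12·12·cos(90°) = 288, so EB = 12·√2.
Step 2: By the inverse law of cosines on triangle BEP: cos(∠BEP) = ((12·√2)² + 12² − 12²) / (2·12·√2·12) = 288/407.29 = 0.7071, so ∠BEP = 45°.

Therefore, the measure of angle ∠BEP = 45°.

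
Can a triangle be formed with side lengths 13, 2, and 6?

Check the triangle inequality: 2 + 6 = 8 ≤ 13.
Since the sum of two sides does not exceed the third, no triangle can be formed.

No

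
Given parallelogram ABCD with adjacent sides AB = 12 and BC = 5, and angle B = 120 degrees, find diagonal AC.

The diagonal of a parallelogram can be found by treating two adjacent sides and the diagonal as a triangle.
Applying the law of cosines with sides 12, 5 and included angle 120°:
d^2 = 144 + 25 - 120*cos(120°) = 229
d = sqrt(229)

sqrt(229)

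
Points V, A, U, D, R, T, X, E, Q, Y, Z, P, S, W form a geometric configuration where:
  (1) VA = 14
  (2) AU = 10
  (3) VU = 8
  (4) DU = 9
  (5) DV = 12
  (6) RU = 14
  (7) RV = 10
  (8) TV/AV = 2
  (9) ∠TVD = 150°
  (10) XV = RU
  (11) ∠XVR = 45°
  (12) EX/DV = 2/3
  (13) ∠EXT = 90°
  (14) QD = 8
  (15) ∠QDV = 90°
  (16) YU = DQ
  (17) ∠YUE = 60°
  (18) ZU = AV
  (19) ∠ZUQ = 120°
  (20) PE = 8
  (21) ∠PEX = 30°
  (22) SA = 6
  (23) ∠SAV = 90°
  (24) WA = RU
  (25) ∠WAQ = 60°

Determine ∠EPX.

From the given relations: EX = 2/3·DV = 2/3·12 = 8.
Step 1: By the law of cosines on triangle PEX: PX² = 8² + 8² − 2·8·8·cos(30°) = 17.15, so PX ≈ 4.14.
Step 2: By the inverse law of cosines on triangle EPX: cos(∠EPX) = (8² + 4.14² − 8²) / (2·8·4.14) = 17.15/66.26 = 0.2588, so ∠EPX = 75°.

Therefore, the measure of angle ∠EPX = 75°.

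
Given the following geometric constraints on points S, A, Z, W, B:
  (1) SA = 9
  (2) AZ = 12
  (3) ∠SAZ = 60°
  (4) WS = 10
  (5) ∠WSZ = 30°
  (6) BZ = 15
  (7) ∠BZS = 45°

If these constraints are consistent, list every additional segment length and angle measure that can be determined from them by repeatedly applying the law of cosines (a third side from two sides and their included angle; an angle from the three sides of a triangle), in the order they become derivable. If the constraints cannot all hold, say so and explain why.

The constraints are consistent. Derivable facts, in order:
After 1 step:
- SZ = 3·√13
After 2 steps:
- SB ≈ 10.61
- ZW ≈ 5.45
- ∠ASZ = 73.9°
- ∠AZS = 46.1°
After 3 steps:
- ∠BSZ = 88.87°
- ∠SBZ = 46.13°
- ∠SWZ = 83.33°
- ∠SZW = 66.67°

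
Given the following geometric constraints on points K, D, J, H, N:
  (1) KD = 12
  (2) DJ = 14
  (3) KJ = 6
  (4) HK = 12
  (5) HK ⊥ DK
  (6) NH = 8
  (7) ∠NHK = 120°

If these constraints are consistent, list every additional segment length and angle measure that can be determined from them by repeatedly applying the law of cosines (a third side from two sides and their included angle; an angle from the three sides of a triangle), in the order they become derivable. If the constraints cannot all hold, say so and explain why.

The constraints are consistent. Derivable facts, in order:
After 1 step:
- DH = 12·√2
- KN = 4·√19
- ∠DJK = 58.41°
- ∠DKJ = 96.38°
- ∠JDK = 25.21°
After 2 steps:
- ∠DHK = 45°
- ∠HDK = 45°
- ∠HKN = 23.41°
- ∠HNK = 36.59°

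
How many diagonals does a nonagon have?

Total line segments between 9 vertices = C(9,2) = 36.
Subtract the 9 sides: 36 - 9 = 27 diagonals.

27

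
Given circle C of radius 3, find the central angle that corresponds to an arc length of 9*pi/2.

Arc length L = 2πr × θ/360, so θ = 360L / (2πr).
θ = 360 × 9*pi/2 / (2π × 3)
θ = 270°
θ = 270°

270°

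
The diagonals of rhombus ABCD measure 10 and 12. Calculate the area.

Area = (10 * 12) / 2 = 120 / 2 = 60

60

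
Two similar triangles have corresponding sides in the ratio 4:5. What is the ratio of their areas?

The ratio of areas of similar triangles equals the square of the side ratio.
Side ratio = 4:5
Area ratio = (4/5)^2 = 16/25 = 16:25

16:25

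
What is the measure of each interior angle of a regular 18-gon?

Each interior angle of a regular n-gon is (n - 2) * 180 / n.
For n = 18: (18 - 2) * 180 / 18 = 2880/18 = 160 degrees.

160 degrees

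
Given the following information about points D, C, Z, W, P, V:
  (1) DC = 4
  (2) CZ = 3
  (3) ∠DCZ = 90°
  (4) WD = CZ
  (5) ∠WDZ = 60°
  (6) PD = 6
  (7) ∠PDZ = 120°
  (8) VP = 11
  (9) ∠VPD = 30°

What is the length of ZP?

Step 1: By the law of cosines on triangle ZCD: ZD² = 3² + 4² − 2·3·4·cos(90°) = 25, so ZD = 5.
Step 2: By the law of cosines on triangle ZDP: ZP² = 5² + 6² − 2·5·6·cos(120°) = 91, so ZP = √91.

Therefore, the length of ZP = √91.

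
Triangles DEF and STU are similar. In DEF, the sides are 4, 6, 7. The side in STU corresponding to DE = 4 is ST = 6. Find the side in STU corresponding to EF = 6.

k = 6/4 = 3/2. TU = 3/2 * 6 = 9.

9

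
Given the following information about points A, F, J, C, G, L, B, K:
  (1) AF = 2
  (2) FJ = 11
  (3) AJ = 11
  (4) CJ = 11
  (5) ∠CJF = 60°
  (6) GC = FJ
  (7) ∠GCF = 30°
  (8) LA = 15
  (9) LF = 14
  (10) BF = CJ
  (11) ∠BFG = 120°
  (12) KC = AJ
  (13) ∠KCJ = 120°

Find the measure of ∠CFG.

From the given relations: GC = FJ = 11.
Step 1: By the law of cosines on triangle FJC: FC² = 11² + 11² − 2·11·11·cos(60°) = 121, so FC = 11.
Step 2: By the law of cosines on triangle FCG: FG² = 11² + 11² − 2·11·11·cos(30°) = 32.42, so FG ≈ 5.69.
Step 3: By the inverse law of cosines on triangle CFG: cos(∠CFG) = (11² + 5.69² − 11²) / (2·11·5.69) = 32.42/125.27 = 0.2588, so ∠CFG = 75°.

Therefore, the measure of angle ∠CFG = 75°.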